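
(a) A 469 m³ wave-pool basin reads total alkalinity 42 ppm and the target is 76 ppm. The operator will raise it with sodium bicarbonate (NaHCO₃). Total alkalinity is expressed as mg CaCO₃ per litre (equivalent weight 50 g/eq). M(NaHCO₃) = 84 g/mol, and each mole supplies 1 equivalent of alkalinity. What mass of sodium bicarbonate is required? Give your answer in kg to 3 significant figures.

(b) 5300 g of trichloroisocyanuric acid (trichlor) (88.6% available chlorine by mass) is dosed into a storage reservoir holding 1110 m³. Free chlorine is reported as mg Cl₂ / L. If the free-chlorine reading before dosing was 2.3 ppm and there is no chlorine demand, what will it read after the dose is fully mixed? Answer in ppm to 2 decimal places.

(a) 26.8 kg; (b) 6.53 ppm

(a) Volume: 469 m³ = 469,000 L.
(a) Alkalinity to add: (76 − 42) = 34 mg/L as CaCO₃ × 469,000 L = 15,950 g as CaCO₃.
(a) Equivalents: 15,950 g ÷ 50 g/eq = 318.9 eq.
(a) NaHCO₃ supplies 1 eq per mole → 318.9 mol.
(a) Mass: 318.9 mol × 84 g/mol = 26,790 g.

(b) Volume: 1110 m³ = 1,110,000 L.
(b) Available chlorine delivered: 5300 g × 0.886 = 4696 g as Cl₂.
(b) Concentration rise: 4696 g / 1,110,000 L = 4.23 mg/L = 4.23 ppm.
(b) Final FC: 2.3 + 4.23 = 6.53 ppm.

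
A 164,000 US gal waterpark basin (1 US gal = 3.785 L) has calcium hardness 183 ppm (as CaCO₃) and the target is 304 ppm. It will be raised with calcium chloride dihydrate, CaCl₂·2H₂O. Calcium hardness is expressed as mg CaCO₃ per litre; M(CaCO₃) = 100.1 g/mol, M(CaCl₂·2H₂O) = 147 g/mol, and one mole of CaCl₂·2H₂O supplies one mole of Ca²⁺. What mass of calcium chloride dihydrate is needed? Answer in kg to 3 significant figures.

110 kg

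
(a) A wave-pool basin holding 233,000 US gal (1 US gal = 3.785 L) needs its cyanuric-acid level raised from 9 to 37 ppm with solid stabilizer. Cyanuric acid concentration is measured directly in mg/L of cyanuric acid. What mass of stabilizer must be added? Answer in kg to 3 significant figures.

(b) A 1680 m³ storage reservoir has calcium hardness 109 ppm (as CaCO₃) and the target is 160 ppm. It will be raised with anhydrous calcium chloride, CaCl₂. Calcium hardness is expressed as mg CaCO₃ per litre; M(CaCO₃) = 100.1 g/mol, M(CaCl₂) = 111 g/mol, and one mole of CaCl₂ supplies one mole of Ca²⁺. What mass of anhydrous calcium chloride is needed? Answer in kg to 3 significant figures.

(a) Volume: 233,000 US gal × 3.785 L/gal = 881,905 L.
(a) CYA to add: (37 − 9) = 28 mg/L × 881,905 L = 24,690 g cyanuric acid.

(b) Volume: 1680 m³ = 1,680,000 L.
(b) Hardness to add: (160 − 109) = 51 mg/L as CaCO₃ × 1,680,000 L = 85,680 g as CaCO₃.
(b) Moles of Ca²⁺ (1 mol Ca²⁺ ≡ 1 mol CaCO₃): 85,680 / 100.1 g/mol = 855.9 mol.
(b) Mass of CaCl₂: 855.9 × 111 = 95,010 g.

(a) 24.7 kg; (b) 95.0 kg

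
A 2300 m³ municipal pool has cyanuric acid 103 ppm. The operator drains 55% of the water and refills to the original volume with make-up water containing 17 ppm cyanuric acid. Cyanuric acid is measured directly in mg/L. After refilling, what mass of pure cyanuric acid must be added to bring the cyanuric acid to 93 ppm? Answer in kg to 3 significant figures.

Volume: 2300 m³ = 2,300,000 L.
After draining 55% and refilling: 103 × 0.45 + 17 × 0.55 = 55.7 ppm.
Deficit to target: 93 − 55.7 = 37.3 mg/L.
Mass: 37.3 mg/L × 2,300,000 L = 85,790 g cyanuric acid.

85.8 kg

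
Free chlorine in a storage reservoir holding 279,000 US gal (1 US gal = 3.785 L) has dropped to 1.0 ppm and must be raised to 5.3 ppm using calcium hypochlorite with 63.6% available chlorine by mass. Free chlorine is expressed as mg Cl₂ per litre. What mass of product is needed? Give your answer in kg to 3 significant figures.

Volume: 279,000 US gal × 3.785 L/gal = 1,056,015 L.
Chlorine deficit: 5.3 − 1.0 = 4.3 ppm = 4.3 mg/L as Cl₂.
Cl₂ equivalent needed: 4.3 mg/L × 1,056,015 L = 4,541,000 mg = 4541 g.
Product at 63.6% available chlorine: 4541 / 0.636 = 7140 g.

7.14 kg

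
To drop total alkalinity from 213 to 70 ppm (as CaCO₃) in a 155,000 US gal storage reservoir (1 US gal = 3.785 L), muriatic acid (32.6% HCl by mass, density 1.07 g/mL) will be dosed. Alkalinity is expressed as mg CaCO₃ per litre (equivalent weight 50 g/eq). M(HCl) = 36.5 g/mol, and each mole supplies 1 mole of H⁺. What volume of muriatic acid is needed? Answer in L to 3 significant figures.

Volume: 155,000 US gal × 3.785 L/gal = 586,675 L.
Alkalinity to neutralize: (213 − 70) = 143 mg/L as CaCO₃ × 586,675 L = 83,890 g as CaCO₃.
Equivalents of H⁺ required: 83,890 ÷ 50 g/eq = 1678 eq = 1678 mol HCl.
Mass of HCl: 1678 × 36.5 = 61,240 g.
Mass of 32.6% solution: 61,240 / 0.326 = 187,900 g.
Volume: 187,900 g ÷ 1.07 g/mL = 175,600 mL.

176 L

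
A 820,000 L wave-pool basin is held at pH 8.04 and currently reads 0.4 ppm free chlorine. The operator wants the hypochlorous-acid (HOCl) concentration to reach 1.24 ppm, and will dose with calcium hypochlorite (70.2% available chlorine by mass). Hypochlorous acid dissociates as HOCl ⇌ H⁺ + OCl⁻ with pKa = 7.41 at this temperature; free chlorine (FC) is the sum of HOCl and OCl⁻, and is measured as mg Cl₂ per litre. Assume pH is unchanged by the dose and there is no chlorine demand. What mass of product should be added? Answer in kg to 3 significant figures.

[OCl⁻]/[HOCl] = 10^(pH − pKa) = 10^(8.04 − 7.41) = 4.266; fraction as HOCl = 1/(1 + 4.266) = 0.1899.
Free chlorine required for 1.24 ppm HOCl: 1.24 / 0.1899 = 6.53 ppm.
FC to add: 6.53 − 0.4 = 6.13 mg/L as Cl₂.
Cl₂ equivalent: 6.13 mg/L × 820,000 L = 5026 g.
Product at 70.2% available Cl: 5026 / 0.702 = 7160 g.

7.16 kg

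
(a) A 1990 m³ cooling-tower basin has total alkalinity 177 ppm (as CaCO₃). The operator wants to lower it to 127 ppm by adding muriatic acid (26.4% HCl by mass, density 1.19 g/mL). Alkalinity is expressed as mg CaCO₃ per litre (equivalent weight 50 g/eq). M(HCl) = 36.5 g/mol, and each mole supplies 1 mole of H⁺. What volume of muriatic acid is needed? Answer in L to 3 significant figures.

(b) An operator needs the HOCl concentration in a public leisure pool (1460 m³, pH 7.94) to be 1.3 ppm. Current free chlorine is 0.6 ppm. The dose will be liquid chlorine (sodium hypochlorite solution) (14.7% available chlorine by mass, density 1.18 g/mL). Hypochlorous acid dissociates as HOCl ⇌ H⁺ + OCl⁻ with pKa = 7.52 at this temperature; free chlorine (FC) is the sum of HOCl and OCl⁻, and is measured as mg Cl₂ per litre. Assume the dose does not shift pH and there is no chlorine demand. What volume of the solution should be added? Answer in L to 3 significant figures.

(a) 231 L; (b) 34.7 L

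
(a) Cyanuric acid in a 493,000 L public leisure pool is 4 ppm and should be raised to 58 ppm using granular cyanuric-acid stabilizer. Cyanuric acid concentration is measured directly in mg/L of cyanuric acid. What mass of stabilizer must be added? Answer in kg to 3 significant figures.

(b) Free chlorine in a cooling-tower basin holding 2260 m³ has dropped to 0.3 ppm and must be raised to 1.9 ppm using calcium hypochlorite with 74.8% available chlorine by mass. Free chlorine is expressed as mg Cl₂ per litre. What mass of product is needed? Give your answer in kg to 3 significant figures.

(a) CYA to add: (58 − 4) = 54 mg/L × 493,000 L = 26,620 g cyanuric acid.

(b) Volume: 2260 m³ = 2,260,000 L.
(b) Chlorine deficit: 1.9 − 0.3 = 1.6 ppm = 1.6 mg/L as Cl₂.
(b) Cl₂ equivalent needed: 1.6 mg/L × 2,260,000 L = 3,616,000 mg = 3616 g.
(b) Product at 74.8% available chlorine: 3616 / 0.748 = 4834 g.

(a) 26.6 kg; (b) 4.83 kg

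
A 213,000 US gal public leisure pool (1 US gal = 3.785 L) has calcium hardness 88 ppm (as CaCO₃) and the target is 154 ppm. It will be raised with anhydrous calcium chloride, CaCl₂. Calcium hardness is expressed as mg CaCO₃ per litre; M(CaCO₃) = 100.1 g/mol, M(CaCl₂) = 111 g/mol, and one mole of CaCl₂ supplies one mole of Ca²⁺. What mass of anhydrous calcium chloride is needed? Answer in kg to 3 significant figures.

59.0 kg

Volume: 213,000 US gal × 3.785 L/gal = 806,205 L.
Hardness to add: (154 − 88) = 66 mg/L as CaCO₃ × 806,205 L = 53,210 g as CaCO₃.
Moles of Ca²⁺ (1 mol Ca²⁺ ≡ 1 mol CaCO₃): 53,210 / 100.1 g/mol = 531.6 mol.
Mass of CaCl₂: 531.6 × 111 = 59,000 g.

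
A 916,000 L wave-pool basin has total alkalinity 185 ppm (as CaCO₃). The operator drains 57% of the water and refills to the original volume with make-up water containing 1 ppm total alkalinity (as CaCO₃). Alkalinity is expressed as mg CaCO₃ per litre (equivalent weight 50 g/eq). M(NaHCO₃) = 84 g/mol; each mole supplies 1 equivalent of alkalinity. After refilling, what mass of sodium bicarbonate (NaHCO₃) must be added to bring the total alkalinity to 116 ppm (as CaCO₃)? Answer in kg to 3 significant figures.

After draining 57% and refilling: 185 × 0.43 + 1 × 0.57 = 80.12 ppm.
Deficit to target: 116 − 80.12 = 35.88 mg/L.
As CaCO₃: 35.88 mg/L × 916,000 L = 32,870 g; ÷ 50 g/eq ÷ 1 = 657.3 mol NaHCO₃.
Mass: 657.3 × 84 = 55,220 g.

55.2 kg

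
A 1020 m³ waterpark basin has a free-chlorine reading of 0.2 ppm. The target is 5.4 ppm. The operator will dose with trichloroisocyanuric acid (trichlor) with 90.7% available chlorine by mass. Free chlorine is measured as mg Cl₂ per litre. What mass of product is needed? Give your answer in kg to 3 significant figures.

Volume: 1020 m³ = 1,020,000 L.
Chlorine deficit: 5.4 − 0.2 = 5.2 ppm = 5.2 mg/L as Cl₂.
Cl₂ equivalent needed: 5.2 mg/L × 1,020,000 L = 5,304,000 mg = 5304 g.
Product at 90.7% available chlorine: 5304 / 0.907 = 5848 g.

5.85 kg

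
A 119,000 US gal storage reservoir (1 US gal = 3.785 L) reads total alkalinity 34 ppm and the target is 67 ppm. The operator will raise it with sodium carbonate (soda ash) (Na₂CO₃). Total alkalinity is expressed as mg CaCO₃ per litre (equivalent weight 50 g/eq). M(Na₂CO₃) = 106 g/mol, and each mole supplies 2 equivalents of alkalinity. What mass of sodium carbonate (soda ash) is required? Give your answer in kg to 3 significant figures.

Volume: 119,000 US gal × 3.785 L/gal = 450,415 L.
Alkalinity to add: (67 − 34) = 33 mg/L as CaCO₃ × 450,415 L = 14,860 g as CaCO₃.
Equivalents: 14,860 g ÷ 50 g/eq = 297.3 eq.
Each mole of Na₂CO₃ supplies 2 eq, so 297.3 / 2 = 148.6 mol.
Mass: 148.6 mol × 106 g/mol = 15,760 g.

15.8 kg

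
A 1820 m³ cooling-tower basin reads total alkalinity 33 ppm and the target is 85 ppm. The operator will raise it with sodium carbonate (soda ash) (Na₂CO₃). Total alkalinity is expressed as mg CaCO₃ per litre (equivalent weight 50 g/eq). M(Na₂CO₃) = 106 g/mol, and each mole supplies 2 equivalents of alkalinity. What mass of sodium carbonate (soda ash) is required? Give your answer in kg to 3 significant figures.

Volume: 1820 m³ = 1,820,000 L.
Alkalinity to add: (85 − 33) = 52 mg/L as CaCO₃ × 1,820,000 L = 94,640 g as CaCO₃.
Equivalents: 94,640 g ÷ 50 g/eq = 1893 eq.
Each mole of Na₂CO₃ supplies 2 eq, so 1893 / 2 = 946.4 mol.
Mass: 946.4 mol × 106 g/mol = 100,300 g.

100 kg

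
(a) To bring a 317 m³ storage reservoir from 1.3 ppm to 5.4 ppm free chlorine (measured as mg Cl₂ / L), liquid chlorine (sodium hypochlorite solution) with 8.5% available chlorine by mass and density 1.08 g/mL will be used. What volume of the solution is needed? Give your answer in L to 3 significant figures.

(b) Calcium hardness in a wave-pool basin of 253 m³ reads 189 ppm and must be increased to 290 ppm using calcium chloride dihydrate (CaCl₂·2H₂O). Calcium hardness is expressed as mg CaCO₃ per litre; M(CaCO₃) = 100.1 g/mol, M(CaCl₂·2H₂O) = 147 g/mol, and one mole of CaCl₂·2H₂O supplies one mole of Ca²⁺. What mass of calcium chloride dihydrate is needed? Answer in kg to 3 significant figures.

(a) 14.2 L; (b) 37.5 kg

(a) Volume: 317 m³ = 317,000 L.
(a) Chlorine deficit: 5.4 − 1.3 = 4.1 ppm = 4.1 mg/L as Cl₂.
(a) Cl₂ equivalent needed: 4.1 mg/L × 317,000 L = 1,300,000 mg = 1300 g.
(a) Product at 8.5% available chlorine: 1300 / 0.085 = 15,290 g.
(a) Volume at density 1.08 g/mL: 15,290 g ÷ 1.08 g/mL = 14,160 mL.

(b) Volume: 253 m³ = 253,000 L.
(b) Hardness to add: (290 − 189) = 101 mg/L as CaCO₃ × 253,000 L = 25,550 g as CaCO₃.
(b) Moles of Ca²⁺ (1 mol Ca²⁺ ≡ 1 mol CaCO₃): 25,550 / 100.1 g/mol = 255.3 mol.
(b) Mass of CaCl₂·2H₂O: 255.3 × 147 = 37,530 g.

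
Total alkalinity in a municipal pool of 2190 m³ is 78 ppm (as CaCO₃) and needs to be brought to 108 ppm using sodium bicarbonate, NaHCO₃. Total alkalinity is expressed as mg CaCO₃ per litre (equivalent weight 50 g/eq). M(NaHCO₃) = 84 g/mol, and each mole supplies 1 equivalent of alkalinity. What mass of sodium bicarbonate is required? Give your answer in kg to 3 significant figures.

Volume: 2190 m³ = 2,190,000 L.
Alkalinity to add: (108 − 78) = 30 mg/L as CaCO₃ × 2,190,000 L = 65,700 g as CaCO₃.
Equivalents: 65,700 g ÷ 50 g/eq = 1314 eq.
NaHCO₃ supplies 1 eq per mole → 1314 mol.
Mass: 1314 mol × 84 g/mol = 110,400 g.

110 kg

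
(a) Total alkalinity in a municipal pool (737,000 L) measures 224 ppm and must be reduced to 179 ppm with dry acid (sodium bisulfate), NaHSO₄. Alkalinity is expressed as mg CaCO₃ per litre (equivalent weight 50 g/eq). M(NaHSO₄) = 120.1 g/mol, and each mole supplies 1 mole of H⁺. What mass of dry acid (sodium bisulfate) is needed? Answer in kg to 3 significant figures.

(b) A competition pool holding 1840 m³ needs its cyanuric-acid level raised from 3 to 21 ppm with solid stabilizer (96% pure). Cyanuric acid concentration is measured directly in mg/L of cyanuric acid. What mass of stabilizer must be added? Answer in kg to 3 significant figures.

(a) Alkalinity to neutralize: (224 − 179) = 45 mg/L as CaCO₃ × 737,000 L = 33,160 g as CaCO₃.
(a) Equivalents of H⁺ required: 33,160 ÷ 50 g/eq = 663.3 eq = 663.3 mol NaHSO₄.
(a) Mass of NaHSO₄: 663.3 × 120.1 = 79,660 g.

(b) Volume: 1840 m³ = 1,840,000 L.
(b) CYA to add: (21 − 3) = 18 mg/L × 1,840,000 L = 33,120 g cyanuric acid.
(b) At 96% purity: 33,120 / 0.96 = 34,500 g product.

(a) 79.7 kg; (b) 34.5 kg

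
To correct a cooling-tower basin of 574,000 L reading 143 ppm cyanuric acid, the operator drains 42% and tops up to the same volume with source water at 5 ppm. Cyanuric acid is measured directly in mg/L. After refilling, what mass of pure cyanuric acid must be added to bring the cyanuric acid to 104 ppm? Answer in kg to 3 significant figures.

10.9 kg

After draining 42% and refilling: 143 × 0.58 + 5 × 0.42 = 85.04 ppm.
Deficit to target: 104 − 85.04 = 18.96 mg/L.
Mass: 18.96 mg/L × 574,000 L = 10,880 g cyanuric acid.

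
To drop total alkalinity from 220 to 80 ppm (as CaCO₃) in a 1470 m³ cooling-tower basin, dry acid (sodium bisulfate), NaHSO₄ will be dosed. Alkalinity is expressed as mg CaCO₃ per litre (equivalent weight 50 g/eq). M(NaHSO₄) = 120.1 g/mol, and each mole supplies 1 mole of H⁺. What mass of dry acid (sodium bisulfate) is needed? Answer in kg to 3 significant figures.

494 kg

Volume: 1470 m³ = 1,470,000 L.
Alkalinity to neutralize: (220 − 80) = 140 mg/L as CaCO₃ × 1,470,000 L = 205,800 g as CaCO₃.
Equivalents of H⁺ required: 205,800 ÷ 50 g/eq = 4116 eq = 4116 mol NaHSO₄.
Mass of NaHSO₄: 4116 × 120.1 = 494,300 g.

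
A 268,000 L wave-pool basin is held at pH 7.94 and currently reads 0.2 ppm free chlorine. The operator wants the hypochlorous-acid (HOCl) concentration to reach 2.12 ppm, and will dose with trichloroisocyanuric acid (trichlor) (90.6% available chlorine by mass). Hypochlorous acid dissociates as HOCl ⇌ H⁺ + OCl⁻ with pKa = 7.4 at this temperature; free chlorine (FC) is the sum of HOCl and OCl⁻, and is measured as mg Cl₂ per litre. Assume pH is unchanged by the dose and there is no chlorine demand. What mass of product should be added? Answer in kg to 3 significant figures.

2.74 kg

[OCl⁻]/[HOCl] = 10^(pH − pKa) = 10^(7.94 − 7.4) = 3.467; fraction as HOCl = 1/(1 + 3.467) = 0.2238.
Free chlorine required for 2.12 ppm HOCl: 2.12 / 0.2238 = 9.471 ppm.
FC to add: 9.471 − 0.2 = 9.271 mg/L as Cl₂.
Cl₂ equivalent: 9.271 mg/L × 268,000 L = 2485 g.
Product at 90.6% available Cl: 2485 / 0.906 = 2742 g.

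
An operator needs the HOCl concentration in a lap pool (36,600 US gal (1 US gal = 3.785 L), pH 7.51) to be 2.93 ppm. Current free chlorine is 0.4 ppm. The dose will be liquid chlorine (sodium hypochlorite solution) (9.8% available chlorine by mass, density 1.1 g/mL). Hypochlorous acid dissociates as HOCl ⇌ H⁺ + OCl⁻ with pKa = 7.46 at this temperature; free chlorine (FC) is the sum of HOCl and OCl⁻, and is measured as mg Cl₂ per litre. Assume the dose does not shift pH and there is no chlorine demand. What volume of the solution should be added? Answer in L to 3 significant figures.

Volume: 36,600 US gal × 3.785 L/gal = 138,531 L.
[OCl⁻]/[HOCl] = 10^(pH − pKa) = 10^(7.51 − 7.46) = 1.122; fraction as HOCl = 1/(1 + 1.122) = 0.4712.
Free chlorine required for 2.93 ppm HOCl: 2.93 / 0.4712 = 6.218 ppm.
FC to add: 6.218 − 0.4 = 5.818 mg/L as Cl₂.
Cl₂ equivalent: 5.818 mg/L × 138,531 L = 805.9 g.
Product at 9.8% available Cl: 805.9 / 0.098 = 8224 g.
Volume: 8224 g ÷ 1.1 g/mL = 7476 mL.

7.48 L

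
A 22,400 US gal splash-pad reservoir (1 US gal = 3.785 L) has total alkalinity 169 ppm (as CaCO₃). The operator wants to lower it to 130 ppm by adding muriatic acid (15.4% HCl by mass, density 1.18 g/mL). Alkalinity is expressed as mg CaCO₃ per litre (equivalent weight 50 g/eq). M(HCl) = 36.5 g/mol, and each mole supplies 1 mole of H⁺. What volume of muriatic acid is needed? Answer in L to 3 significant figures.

Volume: 22,400 US gal × 3.785 L/gal = 84,784 L.
Alkalinity to neutralize: (169 − 130) = 39 mg/L as CaCO₃ × 84,784 L = 3307 g as CaCO₃.
Equivalents of H⁺ required: 3307 ÷ 50 g/eq = 66.13 eq = 66.13 mol HCl.
Mass of HCl: 66.13 × 36.5 = 2414 g.
Mass of 15.4% solution: 2414 / 0.154 = 15,670 g.
Volume: 15,670 g ÷ 1.18 g/mL = 13,280 mL.

13.3 L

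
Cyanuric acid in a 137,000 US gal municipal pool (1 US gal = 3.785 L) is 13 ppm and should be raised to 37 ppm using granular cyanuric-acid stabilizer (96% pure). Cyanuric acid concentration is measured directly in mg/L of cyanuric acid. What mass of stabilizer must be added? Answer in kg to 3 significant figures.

Volume: 137,000 US gal × 3.785 L/gal = 518,545 L.
CYA to add: (37 − 13) = 24 mg/L × 518,545 L = 12,450 g cyanuric acid.
At 96% purity: 12,450 / 0.96 = 12,960 g product.

13.0 kg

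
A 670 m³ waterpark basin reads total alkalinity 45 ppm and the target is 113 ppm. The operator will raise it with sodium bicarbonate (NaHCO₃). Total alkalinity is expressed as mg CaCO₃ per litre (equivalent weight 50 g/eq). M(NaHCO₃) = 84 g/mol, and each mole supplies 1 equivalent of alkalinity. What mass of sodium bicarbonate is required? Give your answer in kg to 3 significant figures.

Volume: 670 m³ = 670,000 L.
Alkalinity to add: (113 − 45) = 68 mg/L as CaCO₃ × 670,000 L = 45,560 g as CaCO₃.
Equivalents: 45,560 g ÷ 50 g/eq = 911.2 eq.
NaHCO₃ supplies 1 eq per mole → 911.2 mol.
Mass: 911.2 mol × 84 g/mol = 76,540 g.

76.5 kg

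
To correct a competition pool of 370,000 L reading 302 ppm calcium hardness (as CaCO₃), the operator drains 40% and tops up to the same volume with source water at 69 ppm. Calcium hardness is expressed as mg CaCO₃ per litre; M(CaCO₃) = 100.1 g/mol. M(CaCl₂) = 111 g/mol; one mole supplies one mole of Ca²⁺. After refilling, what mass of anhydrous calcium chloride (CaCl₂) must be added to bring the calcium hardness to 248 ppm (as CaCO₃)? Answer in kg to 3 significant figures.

16.1 kg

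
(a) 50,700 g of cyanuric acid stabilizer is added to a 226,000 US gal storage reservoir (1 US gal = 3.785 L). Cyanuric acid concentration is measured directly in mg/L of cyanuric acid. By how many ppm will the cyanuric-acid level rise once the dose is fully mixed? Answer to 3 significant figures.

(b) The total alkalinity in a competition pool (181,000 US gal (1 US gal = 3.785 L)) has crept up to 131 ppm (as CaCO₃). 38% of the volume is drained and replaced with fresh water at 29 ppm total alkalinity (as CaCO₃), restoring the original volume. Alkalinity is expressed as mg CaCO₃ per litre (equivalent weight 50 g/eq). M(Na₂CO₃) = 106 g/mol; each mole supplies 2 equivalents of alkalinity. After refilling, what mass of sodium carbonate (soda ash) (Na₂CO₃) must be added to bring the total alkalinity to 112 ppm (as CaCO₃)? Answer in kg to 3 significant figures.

(a) Volume: 226,000 US gal × 3.785 L/gal = 855,410 L.
(a) Rise: 50,700 g / 855,410 L × 1000 = 59.27 mg/L.

(b) Volume: 181,000 US gal × 3.785 L/gal = 685,085 L.
(b) After draining 38% and refilling: 131 × 0.62 + 29 × 0.38 = 92.24 ppm.
(b) Deficit to target: 112 − 92.24 = 19.76 mg/L.
(b) As CaCO₃: 19.76 mg/L × 685,085 L = 13,540 g; ÷ 50 g/eq ÷ 2 = 135.4 mol Na₂CO₃.
(b) Mass: 135.4 × 106 = 14,350 g.

(a) 59.3 ppm; (b) 14.3 kg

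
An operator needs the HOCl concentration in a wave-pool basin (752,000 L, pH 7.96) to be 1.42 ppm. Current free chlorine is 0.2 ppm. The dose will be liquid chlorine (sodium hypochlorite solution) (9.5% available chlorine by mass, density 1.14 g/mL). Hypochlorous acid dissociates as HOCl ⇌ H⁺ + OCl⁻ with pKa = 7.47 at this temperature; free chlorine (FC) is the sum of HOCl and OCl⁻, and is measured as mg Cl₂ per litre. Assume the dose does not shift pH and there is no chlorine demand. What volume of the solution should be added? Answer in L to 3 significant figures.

38.9 L

[OCl⁻]/[HOCl] = 10^(pH − pKa) = 10^(7.96 − 7.47) = 3.09; fraction as HOCl = 1/(1 + 3.09) = 0.2445.
Free chlorine required for 1.42 ppm HOCl: 1.42 / 0.2445 = 5.808 ppm.
FC to add: 5.808 − 0.2 = 5.608 mg/L as Cl₂.
Cl₂ equivalent: 5.608 mg/L × 752,000 L = 4217 g.
Product at 9.5% available Cl: 4217 / 0.095 = 44,390 g.
Volume: 44,390 g ÷ 1.14 g/mL = 38,940 mL.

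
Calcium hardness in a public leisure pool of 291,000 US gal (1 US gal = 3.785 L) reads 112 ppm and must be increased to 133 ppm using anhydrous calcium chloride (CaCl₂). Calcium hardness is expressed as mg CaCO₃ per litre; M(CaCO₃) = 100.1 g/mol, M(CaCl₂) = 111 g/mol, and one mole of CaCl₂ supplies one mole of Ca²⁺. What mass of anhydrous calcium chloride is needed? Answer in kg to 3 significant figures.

Volume: 291,000 US gal × 3.785 L/gal = 1,101,435 L.
Hardness to add: (133 − 112) = 21 mg/L as CaCO₃ × 1,101,435 L = 23,130 g as CaCO₃.
Moles of Ca²⁺ (1 mol Ca²⁺ ≡ 1 mol CaCO₃): 23,130 / 100.1 g/mol = 231.1 mol.
Mass of CaCl₂: 231.1 × 111 = 25,650 g.

25.6 kg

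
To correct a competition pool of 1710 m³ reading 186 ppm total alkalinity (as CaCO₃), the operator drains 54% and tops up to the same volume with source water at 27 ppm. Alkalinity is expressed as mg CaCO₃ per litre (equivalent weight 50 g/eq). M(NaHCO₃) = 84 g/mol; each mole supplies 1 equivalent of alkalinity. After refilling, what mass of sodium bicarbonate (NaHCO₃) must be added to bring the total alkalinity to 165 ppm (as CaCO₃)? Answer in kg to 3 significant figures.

Volume: 1710 m³ = 1,710,000 L.
After draining 54% and refilling: 186 × 0.46 + 27 × 0.54 = 100.14 ppm.
Deficit to target: 165 − 100.14 = 64.86 mg/L.
As CaCO₃: 64.86 mg/L × 1,710,000 L = 110,900 g; ÷ 50 g/eq ÷ 1 = 2218 mol NaHCO₃.
Mass: 2218 × 84 = 186,300 g.

186 kg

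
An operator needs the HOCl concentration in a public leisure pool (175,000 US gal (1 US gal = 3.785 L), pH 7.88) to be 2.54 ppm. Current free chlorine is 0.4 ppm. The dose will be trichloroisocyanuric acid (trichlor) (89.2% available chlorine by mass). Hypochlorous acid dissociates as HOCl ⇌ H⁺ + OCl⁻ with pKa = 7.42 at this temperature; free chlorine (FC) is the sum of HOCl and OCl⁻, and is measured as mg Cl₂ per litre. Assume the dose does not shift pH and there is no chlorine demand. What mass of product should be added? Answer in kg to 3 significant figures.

7.03 kg

Volume: 175,000 US gal × 3.785 L/gal = 662,375 L.
[OCl⁻]/[HOCl] = 10^(pH − pKa) = 10^(7.88 − 7.42) = 2.884; fraction as HOCl = 1/(1 + 2.884) = 0.2575.
Free chlorine required for 2.54 ppm HOCl: 2.54 / 0.2575 = 9.865 ppm.
FC to add: 9.865 − 0.4 = 9.465 mg/L as Cl₂.
Cl₂ equivalent: 9.465 mg/L × 662,375 L = 6270 g.
Product at 89.2% available Cl: 6270 / 0.892 = 7029 g.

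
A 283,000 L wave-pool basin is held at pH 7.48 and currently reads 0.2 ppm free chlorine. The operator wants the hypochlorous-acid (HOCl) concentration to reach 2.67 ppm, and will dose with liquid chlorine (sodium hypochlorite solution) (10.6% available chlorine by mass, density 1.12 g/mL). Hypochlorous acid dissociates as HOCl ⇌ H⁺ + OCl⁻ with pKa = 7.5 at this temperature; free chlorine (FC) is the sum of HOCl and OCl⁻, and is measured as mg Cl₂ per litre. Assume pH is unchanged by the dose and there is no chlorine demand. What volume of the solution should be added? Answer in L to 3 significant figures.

[OCl⁻]/[HOCl] = 10^(pH − pKa) = 10^(7.48 − 7.5) = 0.955; fraction as HOCl = 1/(1 + 0.955) = 0.5115.
Free chlorine required for 2.67 ppm HOCl: 2.67 / 0.5115 = 5.22 ppm.
FC to add: 5.22 − 0.2 = 5.02 mg/L as Cl₂.
Cl₂ equivalent: 5.02 mg/L × 283,000 L = 1421 g.
Product at 10.6% available Cl: 1421 / 0.106 = 13,400 g.
Volume: 13,400 g ÷ 1.12 g/mL = 11,970 mL.

12.0 L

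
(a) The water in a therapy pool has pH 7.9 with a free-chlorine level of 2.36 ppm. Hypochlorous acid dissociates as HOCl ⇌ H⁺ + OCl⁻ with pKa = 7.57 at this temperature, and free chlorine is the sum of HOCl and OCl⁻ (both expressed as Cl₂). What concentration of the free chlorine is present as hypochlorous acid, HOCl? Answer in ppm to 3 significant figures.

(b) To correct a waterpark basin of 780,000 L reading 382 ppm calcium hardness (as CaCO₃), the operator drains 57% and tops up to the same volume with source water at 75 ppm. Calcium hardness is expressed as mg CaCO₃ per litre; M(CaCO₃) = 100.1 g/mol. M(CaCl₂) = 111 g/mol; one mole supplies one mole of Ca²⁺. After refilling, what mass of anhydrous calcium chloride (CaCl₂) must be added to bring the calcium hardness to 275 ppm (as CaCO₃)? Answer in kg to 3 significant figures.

(a) 0.752 ppm; (b) 58.8 kg

(a) [OCl⁻]/[HOCl] = 10^(pH − pKa) = 10^(7.9 − 7.57) = 10^0.33 = 2.138.
(a) Fraction as HOCl = 1 / (1 + 2.138) = 0.3187.
(a) HOCl = 0.3187 × 2.36 ppm = 0.7521 ppm.

(b) After draining 57% and refilling: 382 × 0.43 + 75 × 0.57 = 207.01 ppm.
(b) Deficit to target: 275 − 207.01 = 67.99 mg/L.
(b) As CaCO₃: 67.99 mg/L × 780,000 L = 53,030 g; ÷ 100.1 = 529.8 mol Ca²⁺.
(b) Mass: 529.8 × 111 = 58,810 g.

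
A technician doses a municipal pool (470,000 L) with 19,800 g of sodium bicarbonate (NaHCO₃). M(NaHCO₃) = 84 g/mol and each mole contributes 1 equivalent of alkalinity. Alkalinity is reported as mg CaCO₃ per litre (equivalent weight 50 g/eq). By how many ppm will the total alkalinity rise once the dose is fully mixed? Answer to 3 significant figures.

Moles of NaHCO₃: 19,800 g ÷ 84 g/mol = 235.7 mol → 235.7 eq of alkalinity.
As CaCO₃: 235.7 eq × 50 g/eq = 11,790 g.
Rise: 11,790 g / 470,000 L × 1000 = 25.08 mg/L.

25.1 ppm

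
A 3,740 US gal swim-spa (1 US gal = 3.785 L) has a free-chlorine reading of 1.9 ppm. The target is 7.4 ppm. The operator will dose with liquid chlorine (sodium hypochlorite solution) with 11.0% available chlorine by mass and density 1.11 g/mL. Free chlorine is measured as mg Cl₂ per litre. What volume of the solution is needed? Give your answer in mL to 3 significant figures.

Volume: 3,740 US gal × 3.785 L/gal = 14,156 L.
Chlorine deficit: 7.4 − 1.9 = 5.5 ppm = 5.5 mg/L as Cl₂.
Cl₂ equivalent needed: 5.5 mg/L × 14,156 L = 77,860 mg = 77.86 g.
Product at 11.0% available chlorine: 77.86 / 0.11 = 707.8 g.
Volume at density 1.11 g/mL: 707.8 g ÷ 1.11 g/mL = 637.7 mL.

638 mL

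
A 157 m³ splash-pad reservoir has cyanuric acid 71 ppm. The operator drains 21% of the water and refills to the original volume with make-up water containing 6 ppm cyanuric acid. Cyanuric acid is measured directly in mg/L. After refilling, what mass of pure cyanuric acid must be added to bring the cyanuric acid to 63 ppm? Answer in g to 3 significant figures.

887 g

Volume: 157 m³ = 157,000 L.
After draining 21% and refilling: 71 × 0.79 + 6 × 0.21 = 57.35 ppm.
Deficit to target: 63 − 57.35 = 5.65 mg/L.
Mass: 5.65 mg/L × 157,000 L = 887 g cyanuric acid.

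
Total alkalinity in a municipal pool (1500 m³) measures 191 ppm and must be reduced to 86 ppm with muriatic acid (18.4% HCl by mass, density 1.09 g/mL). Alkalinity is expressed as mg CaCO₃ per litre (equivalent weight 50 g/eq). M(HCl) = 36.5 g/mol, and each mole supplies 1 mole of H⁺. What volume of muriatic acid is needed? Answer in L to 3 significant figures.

Volume: 1500 m³ = 1,500,000 L.
Alkalinity to neutralize: (191 − 86) = 105 mg/L as CaCO₃ × 1,500,000 L = 157,500 g as CaCO₃.
Equivalents of H⁺ required: 157,500 ÷ 50 g/eq = 3150 eq = 3150 mol HCl.
Mass of HCl: 3150 × 36.5 = 115,000 g.
Mass of 18.4% solution: 115,000 / 0.184 = 624,900 g.
Volume: 624,900 g ÷ 1.09 g/mL = 573,300 mL.

573 L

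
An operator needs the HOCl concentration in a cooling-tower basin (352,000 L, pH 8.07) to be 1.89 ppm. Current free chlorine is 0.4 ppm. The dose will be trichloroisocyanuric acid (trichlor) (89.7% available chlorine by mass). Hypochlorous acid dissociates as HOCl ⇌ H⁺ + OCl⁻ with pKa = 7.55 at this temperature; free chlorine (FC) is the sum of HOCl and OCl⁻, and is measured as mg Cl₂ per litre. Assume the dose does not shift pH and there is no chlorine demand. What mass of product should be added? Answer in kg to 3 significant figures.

[OCl⁻]/[HOCl] = 10^(pH − pKa) = 10^(8.07 − 7.55) = 3.311; fraction as HOCl = 1/(1 + 3.311) = 0.2319.
Free chlorine required for 1.89 ppm HOCl: 1.89 / 0.2319 = 8.148 ppm.
FC to add: 8.148 − 0.4 = 7.748 mg/L as Cl₂.
Cl₂ equivalent: 7.748 mg/L × 352,000 L = 2727 g.
Product at 89.7% available Cl: 2727 / 0.897 = 3041 g.

3.04 kg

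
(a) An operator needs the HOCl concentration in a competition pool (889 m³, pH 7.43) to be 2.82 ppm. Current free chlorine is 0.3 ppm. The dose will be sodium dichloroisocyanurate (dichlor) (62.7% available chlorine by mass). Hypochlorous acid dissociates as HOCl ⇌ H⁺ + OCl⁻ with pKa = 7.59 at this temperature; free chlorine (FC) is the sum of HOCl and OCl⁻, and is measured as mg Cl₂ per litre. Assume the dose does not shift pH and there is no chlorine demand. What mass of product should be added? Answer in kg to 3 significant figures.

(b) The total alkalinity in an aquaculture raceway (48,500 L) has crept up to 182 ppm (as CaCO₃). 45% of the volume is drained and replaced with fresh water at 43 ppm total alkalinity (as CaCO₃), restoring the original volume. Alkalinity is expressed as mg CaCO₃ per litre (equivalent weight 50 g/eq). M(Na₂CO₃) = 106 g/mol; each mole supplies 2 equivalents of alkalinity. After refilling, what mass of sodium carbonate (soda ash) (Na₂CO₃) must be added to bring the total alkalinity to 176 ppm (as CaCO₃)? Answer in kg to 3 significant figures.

(a) 6.34 kg; (b) 2.91 kg

(a) Volume: 889 m³ = 889,000 L.
(a) [OCl⁻]/[HOCl] = 10^(pH − pKa) = 10^(7.43 − 7.59) = 0.6918; fraction as HOCl = 1/(1 + 0.6918) = 0.5911.
(a) Free chlorine required for 2.82 ppm HOCl: 2.82 / 0.5911 = 4.771 ppm.
(a) FC to add: 4.771 − 0.3 = 4.471 mg/L as Cl₂.
(a) Cl₂ equivalent: 4.471 mg/L × 889,000 L = 3975 g.
(a) Product at 62.7% available Cl: 3975 / 0.627 = 6339 g.

(b) After draining 45% and refilling: 182 × 0.55 + 43 × 0.45 = 119.45 ppm.
(b) Deficit to target: 176 − 119.45 = 56.55 mg/L.
(b) As CaCO₃: 56.55 mg/L × 48,500 L = 2743 g; ÷ 50 g/eq ÷ 2 = 27.43 mol Na₂CO₃.
(b) Mass: 27.43 × 106 = 2907 g.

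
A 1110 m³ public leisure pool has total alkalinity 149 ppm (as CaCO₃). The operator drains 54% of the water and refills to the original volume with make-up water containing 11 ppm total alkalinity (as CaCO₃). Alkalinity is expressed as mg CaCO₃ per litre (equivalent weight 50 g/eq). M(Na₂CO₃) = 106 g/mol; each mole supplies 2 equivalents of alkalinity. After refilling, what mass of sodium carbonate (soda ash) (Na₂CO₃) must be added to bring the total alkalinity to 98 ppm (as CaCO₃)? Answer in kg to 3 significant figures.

Volume: 1110 m³ = 1,110,000 L.
After draining 54% and refilling: 149 × 0.46 + 11 × 0.54 = 74.48 ppm.
Deficit to target: 98 − 74.48 = 23.52 mg/L.
As CaCO₃: 23.52 mg/L × 1,110,000 L = 26,110 g; ÷ 50 g/eq ÷ 2 = 261.1 mol Na₂CO₃.
Mass: 261.1 × 106 = 27,670 g.

27.7 kg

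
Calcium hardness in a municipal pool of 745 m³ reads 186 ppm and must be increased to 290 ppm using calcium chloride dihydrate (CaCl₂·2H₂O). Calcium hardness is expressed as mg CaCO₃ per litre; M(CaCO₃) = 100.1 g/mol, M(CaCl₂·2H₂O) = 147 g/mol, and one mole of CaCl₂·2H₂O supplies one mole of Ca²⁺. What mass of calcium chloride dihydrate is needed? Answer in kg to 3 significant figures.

114 kg

Volume: 745 m³ = 745,000 L.
Hardness to add: (290 − 186) = 104 mg/L as CaCO₃ × 745,000 L = 77,480 g as CaCO₃.
Moles of Ca²⁺ (1 mol Ca²⁺ ≡ 1 mol CaCO₃): 77,480 / 100.1 g/mol = 774 mol.
Mass of CaCl₂·2H₂O: 774 × 147 = 113,800 g.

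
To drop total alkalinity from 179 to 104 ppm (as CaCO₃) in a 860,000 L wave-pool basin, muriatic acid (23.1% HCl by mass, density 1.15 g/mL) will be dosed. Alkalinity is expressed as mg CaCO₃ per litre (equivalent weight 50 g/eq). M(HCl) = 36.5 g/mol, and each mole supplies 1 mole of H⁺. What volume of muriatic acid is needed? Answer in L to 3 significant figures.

177 L

Alkalinity to neutralize: (179 − 104) = 75 mg/L as CaCO₃ × 860,000 L = 64,500 g as CaCO₃.
Equivalents of H⁺ required: 64,500 ÷ 50 g/eq = 1290 eq = 1290 mol HCl.
Mass of HCl: 1290 × 36.5 = 47,080 g.
Mass of 23.1% solution: 47,080 / 0.231 = 203,800 g.
Volume: 203,800 g ÷ 1.15 g/mL = 177,200 mL.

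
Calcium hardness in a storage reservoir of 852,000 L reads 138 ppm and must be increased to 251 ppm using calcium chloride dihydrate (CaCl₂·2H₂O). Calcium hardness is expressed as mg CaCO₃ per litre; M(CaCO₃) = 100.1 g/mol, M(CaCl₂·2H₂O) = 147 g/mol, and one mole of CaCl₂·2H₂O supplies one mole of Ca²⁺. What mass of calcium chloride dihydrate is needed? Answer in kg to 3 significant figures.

141 kg

Hardness to add: (251 − 138) = 113 mg/L as CaCO₃ × 852,000 L = 96,280 g as CaCO₃.
Moles of Ca²⁺ (1 mol Ca²⁺ ≡ 1 mol CaCO₃): 96,280 / 100.1 g/mol = 961.8 mol.
Mass of CaCl₂·2H₂O: 961.8 × 147 = 141,400 g.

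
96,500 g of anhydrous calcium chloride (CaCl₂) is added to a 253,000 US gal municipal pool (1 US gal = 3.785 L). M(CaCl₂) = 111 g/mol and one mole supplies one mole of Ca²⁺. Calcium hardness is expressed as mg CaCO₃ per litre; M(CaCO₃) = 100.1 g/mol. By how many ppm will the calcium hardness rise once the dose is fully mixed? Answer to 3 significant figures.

90.9 ppm

Volume: 253,000 US gal × 3.785 L/gal = 957,605 L.
Moles of Ca²⁺: 96,500 g ÷ 111 g/mol = 869.4 mol.
As CaCO₃: 869.4 mol × 100.1 g/mol = 87,020 g.
Rise: 87,020 g / 957,605 L × 1000 = 90.88 mg/L.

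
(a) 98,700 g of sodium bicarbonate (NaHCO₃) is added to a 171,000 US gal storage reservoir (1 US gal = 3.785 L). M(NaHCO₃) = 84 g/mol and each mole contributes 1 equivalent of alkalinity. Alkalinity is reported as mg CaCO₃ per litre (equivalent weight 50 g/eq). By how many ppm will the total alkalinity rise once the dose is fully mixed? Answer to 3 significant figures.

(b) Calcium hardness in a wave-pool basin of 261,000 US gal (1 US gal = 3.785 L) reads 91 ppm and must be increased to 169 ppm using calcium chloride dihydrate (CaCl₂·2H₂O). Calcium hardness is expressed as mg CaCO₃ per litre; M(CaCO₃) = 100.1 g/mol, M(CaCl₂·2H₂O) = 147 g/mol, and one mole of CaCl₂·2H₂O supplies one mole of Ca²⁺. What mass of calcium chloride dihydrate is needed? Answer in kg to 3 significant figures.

(a) Volume: 171,000 US gal × 3.785 L/gal = 647,235 L.
(a) Moles of NaHCO₃: 98,700 g ÷ 84 g/mol = 1175 mol → 1175 eq of alkalinity.
(a) As CaCO₃: 1175 eq × 50 g/eq = 58,750 g.
(a) Rise: 58,750 g / 647,235 L × 1000 = 90.77 mg/L.

(b) Volume: 261,000 US gal × 3.785 L/gal = 987,885 L.
(b) Hardness to add: (169 − 91) = 78 mg/L as CaCO₃ × 987,885 L = 77,060 g as CaCO₃.
(b) Moles of Ca²⁺ (1 mol Ca²⁺ ≡ 1 mol CaCO₃): 77,060 / 100.1 g/mol = 769.8 mol.
(b) Mass of CaCl₂·2H₂O: 769.8 × 147 = 113,200 g.

(a) 90.8 ppm; (b) 113 kg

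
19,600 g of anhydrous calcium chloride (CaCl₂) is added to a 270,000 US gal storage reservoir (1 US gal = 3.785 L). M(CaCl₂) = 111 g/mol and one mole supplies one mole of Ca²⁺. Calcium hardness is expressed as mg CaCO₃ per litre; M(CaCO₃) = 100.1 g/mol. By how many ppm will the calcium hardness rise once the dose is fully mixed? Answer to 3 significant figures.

Volume: 270,000 US gal × 3.785 L/gal = 1,021,950 L.
Moles of Ca²⁺: 19,600 g ÷ 111 g/mol = 176.6 mol.
As CaCO₃: 176.6 mol × 100.1 g/mol = 17,680 g.
Rise: 17,680 g / 1,021,950 L × 1000 = 17.3 mg/L.

17.3 ppm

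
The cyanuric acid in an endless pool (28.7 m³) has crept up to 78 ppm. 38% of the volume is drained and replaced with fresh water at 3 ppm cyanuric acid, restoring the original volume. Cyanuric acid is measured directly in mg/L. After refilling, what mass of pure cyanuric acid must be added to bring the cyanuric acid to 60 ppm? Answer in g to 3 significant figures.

301 g

Volume: 28.7 m³ = 28,700 L.
After draining 38% and refilling: 78 × 0.62 + 3 × 0.38 = 49.5 ppm.
Deficit to target: 60 − 49.5 = 10.5 mg/L.
Mass: 10.5 mg/L × 28,700 L = 301.4 g cyanuric acid.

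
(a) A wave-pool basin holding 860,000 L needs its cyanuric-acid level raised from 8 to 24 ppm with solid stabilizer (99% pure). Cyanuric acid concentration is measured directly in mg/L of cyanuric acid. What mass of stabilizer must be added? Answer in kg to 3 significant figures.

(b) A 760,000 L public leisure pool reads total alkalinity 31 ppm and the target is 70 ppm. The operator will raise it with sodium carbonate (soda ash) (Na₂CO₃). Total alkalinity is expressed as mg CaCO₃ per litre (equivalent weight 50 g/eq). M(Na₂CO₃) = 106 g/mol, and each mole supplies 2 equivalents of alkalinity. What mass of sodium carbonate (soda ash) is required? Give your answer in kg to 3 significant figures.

(a) 13.9 kg; (b) 31.4 kg

(a) CYA to add: (24 − 8) = 16 mg/L × 860,000 L = 13,760 g cyanuric acid.
(a) At 99% purity: 13,760 / 0.99 = 13,900 g product.

(b) Alkalinity to add: (70 − 31) = 39 mg/L as CaCO₃ × 760,000 L = 29,640 g as CaCO₃.
(b) Equivalents: 29,640 g ÷ 50 g/eq = 592.8 eq.
(b) Each mole of Na₂CO₃ supplies 2 eq, so 592.8 / 2 = 296.4 mol.
(b) Mass: 296.4 mol × 106 g/mol = 31,420 g.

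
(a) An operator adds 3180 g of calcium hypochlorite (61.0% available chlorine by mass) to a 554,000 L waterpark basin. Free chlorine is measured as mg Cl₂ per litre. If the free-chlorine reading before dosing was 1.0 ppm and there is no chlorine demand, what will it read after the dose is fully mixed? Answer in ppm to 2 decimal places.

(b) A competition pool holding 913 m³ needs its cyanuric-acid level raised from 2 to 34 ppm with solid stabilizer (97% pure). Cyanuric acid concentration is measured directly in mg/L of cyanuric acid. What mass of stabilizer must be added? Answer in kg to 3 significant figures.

(a) Available chlorine delivered: 3180 g × 0.61 = 1940 g as Cl₂.
(a) Concentration rise: 1940 g / 554,000 L = 3.501 mg/L = 3.50 ppm.
(a) Final FC: 1.0 + 3.50 = 4.50 ppm.

(b) Volume: 913 m³ = 913,000 L.
(b) CYA to add: (34 − 2) = 32 mg/L × 913,000 L = 29,220 g cyanuric acid.
(b) At 97% purity: 29,220 / 0.97 = 30,120 g product.

(a) 4.50 ppm; (b) 30.1 kg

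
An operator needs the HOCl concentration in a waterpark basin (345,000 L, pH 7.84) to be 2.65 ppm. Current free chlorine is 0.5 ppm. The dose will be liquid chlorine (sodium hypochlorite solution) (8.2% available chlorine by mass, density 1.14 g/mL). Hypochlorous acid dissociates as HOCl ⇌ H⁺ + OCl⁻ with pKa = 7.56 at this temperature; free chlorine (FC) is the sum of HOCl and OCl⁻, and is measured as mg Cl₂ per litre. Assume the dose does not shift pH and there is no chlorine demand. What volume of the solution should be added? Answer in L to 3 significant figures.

[OCl⁻]/[HOCl] = 10^(pH − pKa) = 10^(7.84 − 7.56) = 1.905; fraction as HOCl = 1/(1 + 1.905) = 0.3442.
Free chlorine required for 2.65 ppm HOCl: 2.65 / 0.3442 = 7.699 ppm.
FC to add: 7.699 − 0.5 = 7.199 mg/L as Cl₂.
Cl₂ equivalent: 7.199 mg/L × 345,000 L = 2484 g.
Product at 8.2% available Cl: 2484 / 0.082 = 30,290 g.
Volume: 30,290 g ÷ 1.14 g/mL = 26,570 mL.

26.6 L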